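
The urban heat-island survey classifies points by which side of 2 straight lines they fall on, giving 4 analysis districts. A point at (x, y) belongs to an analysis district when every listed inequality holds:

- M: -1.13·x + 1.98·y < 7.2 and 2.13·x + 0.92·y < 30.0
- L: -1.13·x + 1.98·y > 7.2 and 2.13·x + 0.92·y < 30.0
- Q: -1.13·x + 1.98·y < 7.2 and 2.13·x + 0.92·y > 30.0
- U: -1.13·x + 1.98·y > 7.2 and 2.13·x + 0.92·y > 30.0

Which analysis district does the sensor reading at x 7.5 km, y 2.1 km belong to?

M

-1.13·7.5 + 1.98·2.1 = -4.317, which is < 7.2
2.13·7.5 + 0.92·2.1 = 17.907, which is < 30.0
This sign pattern matches M.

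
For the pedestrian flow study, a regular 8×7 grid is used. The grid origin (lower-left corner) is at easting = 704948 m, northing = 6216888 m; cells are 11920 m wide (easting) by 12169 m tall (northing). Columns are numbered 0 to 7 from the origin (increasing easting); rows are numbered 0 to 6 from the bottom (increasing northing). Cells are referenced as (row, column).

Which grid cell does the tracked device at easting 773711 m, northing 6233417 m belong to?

Column index: ⌊(773711 − 704948) / 11920⌋ = ⌊5.769⌋ = 5
Row offset from origin: ⌊(6233417 − 6216888) / 12169⌋ = ⌊1.358⌋ = 1 → row 1

(1, 5)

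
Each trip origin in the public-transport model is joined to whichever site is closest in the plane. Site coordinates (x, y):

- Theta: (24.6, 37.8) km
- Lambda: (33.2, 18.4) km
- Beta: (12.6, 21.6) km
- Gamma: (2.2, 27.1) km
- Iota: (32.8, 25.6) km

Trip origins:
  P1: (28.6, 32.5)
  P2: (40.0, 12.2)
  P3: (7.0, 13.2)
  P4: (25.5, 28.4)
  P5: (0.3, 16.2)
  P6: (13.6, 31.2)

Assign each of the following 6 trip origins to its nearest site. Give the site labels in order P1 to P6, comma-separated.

Theta, Lambda, Beta, Iota, Gamma, Beta

P1 → Theta (d²=44.09)
P2 → Lambda (d²=84.68)
P3 → Beta (d²=101.92)
P4 → Iota (d²=61.13)
P5 → Gamma (d²=122.42)
P6 → Beta (d²=93.16)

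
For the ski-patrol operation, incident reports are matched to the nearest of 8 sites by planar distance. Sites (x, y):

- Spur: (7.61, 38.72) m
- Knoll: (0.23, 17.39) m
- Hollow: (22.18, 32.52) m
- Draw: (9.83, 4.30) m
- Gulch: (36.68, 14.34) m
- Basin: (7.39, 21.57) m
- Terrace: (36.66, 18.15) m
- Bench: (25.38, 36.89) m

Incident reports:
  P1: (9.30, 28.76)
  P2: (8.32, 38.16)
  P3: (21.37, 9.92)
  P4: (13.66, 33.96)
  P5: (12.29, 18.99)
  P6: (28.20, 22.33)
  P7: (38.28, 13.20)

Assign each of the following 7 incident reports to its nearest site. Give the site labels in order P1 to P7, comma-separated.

Basin, Spur, Draw, Spur, Basin, Terrace, Gulch

P1 → Basin (d²=55.34)
P2 → Spur (d²=0.82)
P3 → Draw (d²=164.76)
P4 → Spur (d²=59.26)
P5 → Basin (d²=30.67)
P6 → Terrace (d²=89.04)
P7 → Gulch (d²=3.86)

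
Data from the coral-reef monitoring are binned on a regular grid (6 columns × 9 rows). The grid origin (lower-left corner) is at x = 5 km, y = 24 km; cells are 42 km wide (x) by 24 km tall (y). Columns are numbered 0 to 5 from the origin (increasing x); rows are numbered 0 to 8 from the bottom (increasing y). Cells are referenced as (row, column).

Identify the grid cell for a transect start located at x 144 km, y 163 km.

(5, 3)

Column index: ⌊(144 − 5) / 42⌋ = ⌊3.310⌋ = 3
Row offset from origin: ⌊(163 − 24) / 24⌋ = ⌊5.792⌋ = 5 → row 5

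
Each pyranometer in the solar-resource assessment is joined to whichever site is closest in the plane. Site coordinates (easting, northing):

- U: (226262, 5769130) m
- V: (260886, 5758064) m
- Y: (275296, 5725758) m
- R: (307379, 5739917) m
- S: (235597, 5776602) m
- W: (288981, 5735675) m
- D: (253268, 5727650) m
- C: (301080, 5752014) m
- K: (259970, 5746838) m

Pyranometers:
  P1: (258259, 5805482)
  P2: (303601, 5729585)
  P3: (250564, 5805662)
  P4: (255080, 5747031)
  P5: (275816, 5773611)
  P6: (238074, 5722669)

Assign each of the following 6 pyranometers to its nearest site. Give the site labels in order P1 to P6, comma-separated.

P1 → S (d²=1347620644.00)
P2 → R (d²=121023508.00)
P3 → S (d²=1068494689.00)
P4 → K (d²=23949349.00)
P5 → V (d²=464614109.00)
P6 → D (d²=255667997.00)

S, R, S, K, V, D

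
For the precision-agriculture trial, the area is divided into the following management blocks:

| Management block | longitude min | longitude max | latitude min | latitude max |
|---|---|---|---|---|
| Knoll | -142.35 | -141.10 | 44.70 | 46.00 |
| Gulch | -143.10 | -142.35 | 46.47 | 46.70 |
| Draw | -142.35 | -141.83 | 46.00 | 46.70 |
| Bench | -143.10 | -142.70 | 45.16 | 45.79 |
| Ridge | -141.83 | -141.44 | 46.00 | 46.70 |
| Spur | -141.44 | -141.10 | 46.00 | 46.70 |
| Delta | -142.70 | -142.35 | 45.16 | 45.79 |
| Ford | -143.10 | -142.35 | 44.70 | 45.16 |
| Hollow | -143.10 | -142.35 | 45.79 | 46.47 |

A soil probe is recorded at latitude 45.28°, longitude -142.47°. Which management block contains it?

The point has longitude = -142.47 and latitude = 45.28.
Only Delta satisfies -142.70 ≤ longitude ≤ -142.35 and 45.16 ≤ latitude ≤ 45.79.

Delta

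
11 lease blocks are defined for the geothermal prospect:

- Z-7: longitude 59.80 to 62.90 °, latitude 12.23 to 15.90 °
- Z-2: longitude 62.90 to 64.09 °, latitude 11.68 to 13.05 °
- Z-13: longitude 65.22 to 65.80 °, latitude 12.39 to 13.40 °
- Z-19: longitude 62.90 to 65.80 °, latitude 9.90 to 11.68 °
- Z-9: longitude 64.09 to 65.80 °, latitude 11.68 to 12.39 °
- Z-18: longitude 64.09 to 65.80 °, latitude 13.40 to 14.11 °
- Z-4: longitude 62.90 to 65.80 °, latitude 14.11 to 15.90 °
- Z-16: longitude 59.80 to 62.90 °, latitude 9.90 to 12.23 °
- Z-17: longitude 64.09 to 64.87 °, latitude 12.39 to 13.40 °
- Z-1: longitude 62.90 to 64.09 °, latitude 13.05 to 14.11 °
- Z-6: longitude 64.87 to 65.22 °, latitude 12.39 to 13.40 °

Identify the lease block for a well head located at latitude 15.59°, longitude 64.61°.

Z-4

The point has longitude = 64.61 and latitude = 15.59.
Only Z-4 satisfies 62.90 ≤ longitude ≤ 65.80 and 14.11 ≤ latitude ≤ 15.90.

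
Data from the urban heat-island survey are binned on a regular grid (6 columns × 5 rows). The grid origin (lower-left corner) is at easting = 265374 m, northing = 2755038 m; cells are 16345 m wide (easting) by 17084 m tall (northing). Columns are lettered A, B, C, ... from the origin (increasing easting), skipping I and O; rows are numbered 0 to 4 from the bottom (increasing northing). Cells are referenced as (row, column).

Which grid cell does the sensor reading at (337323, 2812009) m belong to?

(3, E)

Column index: ⌊(337323 − 265374) / 16345⌋ = ⌊4.402⌋ = 4 → column E
Row offset from origin: ⌊(2812009 − 2755038) / 17084⌋ = ⌊3.335⌋ = 3 → row 3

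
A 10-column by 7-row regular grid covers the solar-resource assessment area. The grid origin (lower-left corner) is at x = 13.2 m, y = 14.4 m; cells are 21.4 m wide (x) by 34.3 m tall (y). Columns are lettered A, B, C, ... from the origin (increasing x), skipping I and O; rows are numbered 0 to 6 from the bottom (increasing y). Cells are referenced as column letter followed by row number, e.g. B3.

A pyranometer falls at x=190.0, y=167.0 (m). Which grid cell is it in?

Column index: ⌊(190.0 − 13.2) / 21.4⌋ = ⌊8.262⌋ = 8 → column J
Row offset from origin: ⌊(167.0 − 14.4) / 34.3⌋ = ⌊4.449⌋ = 4 → row 4

J4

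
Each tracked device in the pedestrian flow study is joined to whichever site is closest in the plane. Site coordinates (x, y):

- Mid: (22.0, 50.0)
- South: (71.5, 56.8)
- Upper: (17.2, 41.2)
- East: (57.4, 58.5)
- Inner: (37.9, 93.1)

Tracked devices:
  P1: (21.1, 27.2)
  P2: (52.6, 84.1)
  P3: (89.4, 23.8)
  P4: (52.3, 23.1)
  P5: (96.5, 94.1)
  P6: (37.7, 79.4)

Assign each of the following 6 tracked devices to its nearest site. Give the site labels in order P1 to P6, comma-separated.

P1 → Upper (d²=211.21)
P2 → Inner (d²=297.09)
P3 → South (d²=1409.41)
P4 → East (d²=1279.17)
P5 → South (d²=2016.29)
P6 → Inner (d²=187.73)

Upper, Inner, South, East, South, Inner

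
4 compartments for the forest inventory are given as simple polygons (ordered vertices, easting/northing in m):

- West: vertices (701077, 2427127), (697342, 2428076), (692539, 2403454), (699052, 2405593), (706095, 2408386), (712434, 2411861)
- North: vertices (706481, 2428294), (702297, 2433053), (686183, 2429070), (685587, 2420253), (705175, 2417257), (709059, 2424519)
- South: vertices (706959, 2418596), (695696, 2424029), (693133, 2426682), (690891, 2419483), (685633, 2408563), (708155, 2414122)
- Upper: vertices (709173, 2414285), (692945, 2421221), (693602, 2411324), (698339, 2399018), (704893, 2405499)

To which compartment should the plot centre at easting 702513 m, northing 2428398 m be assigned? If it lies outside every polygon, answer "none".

North

Cast a ray rightward from (702513, 2428398). For each polygon, the edges (by vertex number in listed order) whose endpoints lie on opposite sides of northing = 2428398, where each meets that height, and whether that is right or left of the point:
West: no edge straddles that height → 0 crossings.
North: 1–2 at easting≈706389.6 (right), 3–4 at easting≈686137.6 (left) → 1 crossing.
South: no edge straddles that height → 0 crossings.
Upper: no edge straddles that height → 0 crossings.
Only North has an odd count, so the point is inside North.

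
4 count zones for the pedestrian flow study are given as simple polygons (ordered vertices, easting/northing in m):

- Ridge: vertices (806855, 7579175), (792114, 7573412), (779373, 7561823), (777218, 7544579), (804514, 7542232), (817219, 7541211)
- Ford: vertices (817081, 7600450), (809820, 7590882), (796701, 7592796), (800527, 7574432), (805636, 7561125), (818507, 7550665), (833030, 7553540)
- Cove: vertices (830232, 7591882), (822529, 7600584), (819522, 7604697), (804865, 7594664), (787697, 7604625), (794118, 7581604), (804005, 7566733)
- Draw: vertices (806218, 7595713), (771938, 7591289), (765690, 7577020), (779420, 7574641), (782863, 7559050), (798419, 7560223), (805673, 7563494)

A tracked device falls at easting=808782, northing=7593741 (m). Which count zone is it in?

Cast a ray rightward from (808782, 7593741). For each polygon, the edges (by vertex number in listed order) whose endpoints lie on opposite sides of northing = 7593741, where each meets that height, and whether that is right or left of the point:
Ridge: no edge straddles that height → 0 crossings.
Ford: 1–2 at easting≈811989.6 (right), 7–1 at easting≈819362.0 (right) → 2 crossings.
Cove: 1–2 at easting≈828586.4 (right), 5–6 at easting≈790732.8 (left) → 1 crossing.
Draw: 1–2 at easting≈790937.7 (left), 7–1 at easting≈806184.6 (left) → 0 crossings.
Only Cove has an odd count, so the point is inside Cove.

Cove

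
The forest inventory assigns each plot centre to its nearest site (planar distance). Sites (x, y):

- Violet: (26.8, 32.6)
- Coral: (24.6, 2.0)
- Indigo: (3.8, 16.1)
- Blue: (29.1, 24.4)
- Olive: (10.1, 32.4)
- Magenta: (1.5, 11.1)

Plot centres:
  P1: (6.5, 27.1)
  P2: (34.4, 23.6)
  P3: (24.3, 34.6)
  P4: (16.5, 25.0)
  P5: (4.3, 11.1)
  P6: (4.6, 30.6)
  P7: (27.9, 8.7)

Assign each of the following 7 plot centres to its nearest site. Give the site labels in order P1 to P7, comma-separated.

Olive, Blue, Violet, Olive, Magenta, Olive, Coral

P1 → Olive (d²=41.05)
P2 → Blue (d²=28.73)
P3 → Violet (d²=10.25)
P4 → Olive (d²=95.72)
P5 → Magenta (d²=7.84)
P6 → Olive (d²=33.49)
P7 → Coral (d²=55.78)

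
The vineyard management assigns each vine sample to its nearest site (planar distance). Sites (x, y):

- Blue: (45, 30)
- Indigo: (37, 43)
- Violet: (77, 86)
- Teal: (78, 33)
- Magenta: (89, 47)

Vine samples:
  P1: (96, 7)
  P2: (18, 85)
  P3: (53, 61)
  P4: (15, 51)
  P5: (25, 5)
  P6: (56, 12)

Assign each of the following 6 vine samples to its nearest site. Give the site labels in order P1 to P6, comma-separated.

Teal, Indigo, Indigo, Indigo, Blue, Blue

P1 → Teal (d²=1000.00)
P2 → Indigo (d²=2125.00)
P3 → Indigo (d²=580.00)
P4 → Indigo (d²=548.00)
P5 → Blue (d²=1025.00)
P6 → Blue (d²=445.00)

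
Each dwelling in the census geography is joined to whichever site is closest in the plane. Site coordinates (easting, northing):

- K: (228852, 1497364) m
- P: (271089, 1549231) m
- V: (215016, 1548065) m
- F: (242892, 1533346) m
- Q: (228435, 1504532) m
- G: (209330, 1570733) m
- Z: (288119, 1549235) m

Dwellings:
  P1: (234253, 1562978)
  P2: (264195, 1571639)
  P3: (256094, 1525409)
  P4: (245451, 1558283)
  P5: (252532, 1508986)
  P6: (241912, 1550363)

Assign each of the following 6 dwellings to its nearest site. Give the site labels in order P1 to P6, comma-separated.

P1 → V (d²=592459738.00)
P2 → P (d²=549645700.00)
P3 → F (d²=237288773.00)
P4 → F (d²=628402450.00)
P5 → Q (d²=600503525.00)
P6 → F (d²=290538689.00)

V, P, F, F, Q, F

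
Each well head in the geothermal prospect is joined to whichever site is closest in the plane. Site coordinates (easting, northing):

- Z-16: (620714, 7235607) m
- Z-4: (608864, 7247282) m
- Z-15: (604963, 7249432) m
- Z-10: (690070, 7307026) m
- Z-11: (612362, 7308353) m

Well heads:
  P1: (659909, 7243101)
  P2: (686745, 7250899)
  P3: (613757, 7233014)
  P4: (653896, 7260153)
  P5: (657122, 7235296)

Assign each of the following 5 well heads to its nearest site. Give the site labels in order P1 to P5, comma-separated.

Z-16, Z-10, Z-16, Z-16, Z-16

P1 → Z-16 (d²=1592408061.00)
P2 → Z-10 (d²=3161295754.00)
P3 → Z-16 (d²=55123498.00)
P4 → Z-16 (d²=1703551240.00)
P5 → Z-16 (d²=1325639185.00)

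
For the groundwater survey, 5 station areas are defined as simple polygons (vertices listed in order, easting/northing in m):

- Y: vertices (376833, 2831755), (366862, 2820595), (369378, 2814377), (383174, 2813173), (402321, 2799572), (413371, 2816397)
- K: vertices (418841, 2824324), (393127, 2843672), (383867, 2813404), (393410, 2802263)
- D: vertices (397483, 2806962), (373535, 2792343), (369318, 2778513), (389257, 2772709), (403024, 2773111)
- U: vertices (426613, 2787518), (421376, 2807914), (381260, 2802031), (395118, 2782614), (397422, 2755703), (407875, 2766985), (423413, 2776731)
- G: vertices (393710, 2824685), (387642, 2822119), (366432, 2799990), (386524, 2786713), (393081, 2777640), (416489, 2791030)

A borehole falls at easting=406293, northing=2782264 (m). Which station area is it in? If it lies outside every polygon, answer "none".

Cast a ray rightward from (406293, 2782264). For each polygon, the edges (by vertex number in listed order) whose endpoints lie on opposite sides of northing = 2782264, where each meets that height, and whether that is right or left of the point:
Y: no edge straddles that height → 0 crossings.
K: no edge straddles that height → 0 crossings.
D: 2–3 at easting≈370461.7 (left), 5–1 at easting≈401525.8 (left) → 0 crossings.
U: 4–5 at easting≈395148.0 (left), 7–1 at easting≈425054.4 (right) → 1 crossing.
G: 4–5 at easting≈389739.3 (left), 5–6 at easting≈401164.5 (left) → 0 crossings.
Only U has an odd count, so the point is inside U.

U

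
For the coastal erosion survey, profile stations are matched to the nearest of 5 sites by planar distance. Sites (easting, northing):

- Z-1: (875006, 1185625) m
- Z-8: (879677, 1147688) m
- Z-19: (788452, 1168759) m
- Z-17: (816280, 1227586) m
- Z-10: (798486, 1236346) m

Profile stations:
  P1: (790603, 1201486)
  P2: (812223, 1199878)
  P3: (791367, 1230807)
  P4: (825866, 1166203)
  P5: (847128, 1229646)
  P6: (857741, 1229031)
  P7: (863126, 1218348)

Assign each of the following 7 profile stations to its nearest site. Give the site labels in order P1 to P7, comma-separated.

P1 → Z-19 (d²=1075683330.00)
P2 → Z-17 (d²=784192513.00)
P3 → Z-10 (d²=81360682.00)
P4 → Z-19 (d²=1406340532.00)
P5 → Z-17 (d²=955842704.00)
P6 → Z-17 (d²=1721102546.00)
P7 → Z-1 (d²=1211929129.00)

Z-19, Z-17, Z-10, Z-19, Z-17, Z-17, Z-1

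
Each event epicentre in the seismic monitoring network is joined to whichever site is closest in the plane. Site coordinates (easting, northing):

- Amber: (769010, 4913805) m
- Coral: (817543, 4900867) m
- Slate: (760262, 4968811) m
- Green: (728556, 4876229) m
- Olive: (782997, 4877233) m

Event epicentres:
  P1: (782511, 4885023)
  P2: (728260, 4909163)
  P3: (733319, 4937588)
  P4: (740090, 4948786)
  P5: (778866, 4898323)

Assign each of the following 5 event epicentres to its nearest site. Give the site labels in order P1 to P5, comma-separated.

Olive, Green, Slate, Slate, Amber

P1 → Olive (d²=60920296.00)
P2 → Green (d²=1084735972.00)
P3 → Slate (d²=1700800978.00)
P4 → Slate (d²=807910209.00)
P5 → Amber (d²=336833060.00)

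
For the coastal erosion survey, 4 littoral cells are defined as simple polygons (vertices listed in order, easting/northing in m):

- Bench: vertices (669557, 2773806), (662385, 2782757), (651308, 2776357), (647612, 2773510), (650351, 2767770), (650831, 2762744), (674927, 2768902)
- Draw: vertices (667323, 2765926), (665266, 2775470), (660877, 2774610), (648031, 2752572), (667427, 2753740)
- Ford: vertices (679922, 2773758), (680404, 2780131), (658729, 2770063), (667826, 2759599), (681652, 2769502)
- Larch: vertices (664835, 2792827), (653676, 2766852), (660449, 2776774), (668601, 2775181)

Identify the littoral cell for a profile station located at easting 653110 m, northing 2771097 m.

Bench

Cast a ray rightward from (653110, 2771097). For each polygon, the edges (by vertex number in listed order) whose endpoints lie on opposite sides of northing = 2771097, where each meets that height, and whether that is right or left of the point:
Bench: 4–5 at easting≈648763.4 (left), 7–1 at easting≈672523.4 (right) → 1 crossing.
Draw: 1–2 at easting≈666208.5 (right), 3–4 at easting≈658829.3 (right) → 2 crossings.
Ford: 2–3 at easting≈660955.1 (right), 5–1 at easting≈681003.7 (right) → 2 crossings.
Larch: 1–2 at easting≈655499.7 (right), 2–3 at easting≈656573.7 (right) → 2 crossings.
Only Bench has an odd count, so the point is inside Bench.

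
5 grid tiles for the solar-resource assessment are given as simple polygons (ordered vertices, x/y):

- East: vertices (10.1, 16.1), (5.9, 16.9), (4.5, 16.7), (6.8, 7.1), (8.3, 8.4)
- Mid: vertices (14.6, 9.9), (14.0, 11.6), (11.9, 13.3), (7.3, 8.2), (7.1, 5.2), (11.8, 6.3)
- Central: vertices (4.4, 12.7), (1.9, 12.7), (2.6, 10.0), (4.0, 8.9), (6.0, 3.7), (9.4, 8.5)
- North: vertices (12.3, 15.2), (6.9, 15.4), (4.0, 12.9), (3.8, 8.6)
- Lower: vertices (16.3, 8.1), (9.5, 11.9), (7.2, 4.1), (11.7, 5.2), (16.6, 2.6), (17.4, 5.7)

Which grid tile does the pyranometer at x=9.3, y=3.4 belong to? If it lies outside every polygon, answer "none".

Cast a ray rightward from (9.3, 3.4). For each polygon, the edges (by vertex number in listed order) whose endpoints lie on opposite sides of y = 3.4, where each meets that height, and whether that is right or left of the point:
East: no edge straddles that height → 0 crossings.
Mid: no edge straddles that height → 0 crossings.
Central: no edge straddles that height → 0 crossings.
North: no edge straddles that height → 0 crossings.
Lower: 4–5 at x≈15.09 (right), 5–6 at x≈16.81 (right) → 2 crossings.
All counts are even, so the point lies outside every listed polygon.

none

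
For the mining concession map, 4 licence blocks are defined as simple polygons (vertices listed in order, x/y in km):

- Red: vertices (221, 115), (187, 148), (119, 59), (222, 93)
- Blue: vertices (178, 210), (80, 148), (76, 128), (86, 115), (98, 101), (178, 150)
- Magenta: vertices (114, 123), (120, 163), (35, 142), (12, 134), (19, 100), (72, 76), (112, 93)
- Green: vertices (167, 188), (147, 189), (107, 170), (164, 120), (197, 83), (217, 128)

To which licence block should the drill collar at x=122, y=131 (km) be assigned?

Blue

Cast a ray rightward from (122, 131). For each polygon, the edges (by vertex number in listed order) whose endpoints lie on opposite sides of y = 131, where each meets that height, and whether that is right or left of the point:
Red: 1–2 at x≈204.5 (right), 2–3 at x≈174.0 (right) → 2 crossings.
Blue: 2–3 at x≈76.6 (left), 5–6 at x≈147.0 (right) → 1 crossing.
Magenta: 1–2 at x≈115.2 (left), 4–5 at x≈12.6 (left) → 0 crossings.
Green: 3–4 at x≈151.5 (right), 6–1 at x≈214.5 (right) → 2 crossings.
Only Blue has an odd count, so the point is inside Blue.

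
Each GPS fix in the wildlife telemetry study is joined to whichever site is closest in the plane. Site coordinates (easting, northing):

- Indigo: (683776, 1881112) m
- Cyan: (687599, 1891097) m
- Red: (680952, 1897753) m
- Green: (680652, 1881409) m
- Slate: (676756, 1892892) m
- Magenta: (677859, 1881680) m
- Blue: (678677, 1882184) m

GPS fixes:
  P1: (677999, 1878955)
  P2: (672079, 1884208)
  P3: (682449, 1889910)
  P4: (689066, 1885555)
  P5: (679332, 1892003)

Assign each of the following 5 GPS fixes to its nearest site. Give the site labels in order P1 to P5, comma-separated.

Magenta, Magenta, Cyan, Cyan, Slate

P1 → Magenta (d²=7445225.00)
P2 → Magenta (d²=39799184.00)
P3 → Cyan (d²=27931469.00)
P4 → Cyan (d²=32865853.00)
P5 → Slate (d²=7426097.00)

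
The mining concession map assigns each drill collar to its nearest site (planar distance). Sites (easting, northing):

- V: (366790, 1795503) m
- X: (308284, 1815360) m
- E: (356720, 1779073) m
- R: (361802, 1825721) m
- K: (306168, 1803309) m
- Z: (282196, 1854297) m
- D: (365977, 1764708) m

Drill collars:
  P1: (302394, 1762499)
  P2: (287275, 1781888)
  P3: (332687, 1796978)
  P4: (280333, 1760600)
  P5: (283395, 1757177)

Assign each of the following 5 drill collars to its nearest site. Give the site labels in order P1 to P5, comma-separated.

P1 → K (d²=1679699176.00)
P2 → K (d²=815804690.00)
P3 → K (d²=743338922.00)
P4 → K (d²=2491505906.00)
P5 → K (d²=2646770953.00)

K, K, K, K, K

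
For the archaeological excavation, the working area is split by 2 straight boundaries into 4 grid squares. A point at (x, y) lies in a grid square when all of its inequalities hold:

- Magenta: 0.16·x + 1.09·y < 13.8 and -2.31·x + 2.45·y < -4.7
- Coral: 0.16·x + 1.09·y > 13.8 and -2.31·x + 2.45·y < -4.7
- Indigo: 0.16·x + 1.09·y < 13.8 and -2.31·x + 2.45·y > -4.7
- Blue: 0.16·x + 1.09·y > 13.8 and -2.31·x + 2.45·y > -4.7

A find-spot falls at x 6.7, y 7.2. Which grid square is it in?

Indigo

0.16·6.7 + 1.09·7.2 = 8.920, which is < 13.8
-2.31·6.7 + 2.45·7.2 = 2.163, which is > -4.7
This sign pattern matches Indigo.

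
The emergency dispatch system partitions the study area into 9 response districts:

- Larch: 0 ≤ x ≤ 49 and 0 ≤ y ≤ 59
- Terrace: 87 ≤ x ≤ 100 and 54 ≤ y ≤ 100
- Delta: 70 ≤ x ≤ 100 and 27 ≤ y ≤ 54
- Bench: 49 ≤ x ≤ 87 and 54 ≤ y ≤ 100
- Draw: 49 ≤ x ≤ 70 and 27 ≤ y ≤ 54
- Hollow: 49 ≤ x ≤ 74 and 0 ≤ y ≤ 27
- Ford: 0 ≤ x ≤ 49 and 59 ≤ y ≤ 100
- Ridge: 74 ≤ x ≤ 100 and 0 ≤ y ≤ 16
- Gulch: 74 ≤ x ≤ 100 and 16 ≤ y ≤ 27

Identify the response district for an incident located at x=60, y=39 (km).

The point has x = 60 and y = 39.
Only Draw satisfies 49 ≤ x ≤ 70 and 27 ≤ y ≤ 54.

Draw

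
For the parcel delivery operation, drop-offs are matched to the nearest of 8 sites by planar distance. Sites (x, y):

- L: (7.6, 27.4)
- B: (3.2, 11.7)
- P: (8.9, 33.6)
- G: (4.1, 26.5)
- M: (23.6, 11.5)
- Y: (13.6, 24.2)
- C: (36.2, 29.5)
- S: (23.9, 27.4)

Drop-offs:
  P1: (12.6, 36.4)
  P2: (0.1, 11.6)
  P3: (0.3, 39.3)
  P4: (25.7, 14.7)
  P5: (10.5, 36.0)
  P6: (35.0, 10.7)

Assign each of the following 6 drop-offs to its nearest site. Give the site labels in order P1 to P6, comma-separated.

P, B, P, M, P, M

P1 → P (d²=21.53)
P2 → B (d²=9.62)
P3 → P (d²=106.45)
P4 → M (d²=14.65)
P5 → P (d²=8.32)
P6 → M (d²=130.60)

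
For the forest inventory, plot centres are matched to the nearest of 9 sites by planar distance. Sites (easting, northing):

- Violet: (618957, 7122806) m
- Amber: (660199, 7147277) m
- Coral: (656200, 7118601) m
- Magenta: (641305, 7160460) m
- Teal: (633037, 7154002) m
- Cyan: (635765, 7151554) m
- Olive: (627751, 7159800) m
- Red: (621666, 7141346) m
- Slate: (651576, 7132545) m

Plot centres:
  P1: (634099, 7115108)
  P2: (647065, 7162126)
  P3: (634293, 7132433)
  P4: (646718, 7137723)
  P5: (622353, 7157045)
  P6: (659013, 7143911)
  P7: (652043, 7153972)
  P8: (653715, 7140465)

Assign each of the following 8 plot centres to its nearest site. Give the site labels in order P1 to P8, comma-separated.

P1 → Violet (d²=288539368.00)
P2 → Magenta (d²=35953156.00)
P3 → Red (d²=238882698.00)
P4 → Slate (d²=50411848.00)
P5 → Olive (d²=36728429.00)
P6 → Amber (d²=12736552.00)
P7 → Amber (d²=111343361.00)
P8 → Slate (d²=67301721.00)

Violet, Magenta, Red, Slate, Olive, Amber, Amber, Slate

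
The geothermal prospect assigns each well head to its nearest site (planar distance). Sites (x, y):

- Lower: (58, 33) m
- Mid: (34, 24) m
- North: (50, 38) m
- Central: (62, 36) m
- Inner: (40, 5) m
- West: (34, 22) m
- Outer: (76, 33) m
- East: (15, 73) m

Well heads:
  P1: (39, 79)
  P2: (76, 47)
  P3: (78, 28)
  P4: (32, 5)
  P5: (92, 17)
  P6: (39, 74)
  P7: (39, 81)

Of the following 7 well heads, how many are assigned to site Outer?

P1 → East
P2 → Outer
P3 → Outer
P4 → Inner
P5 → Outer
P6 → East
P7 → East
3 of the 7 go to Outer.

3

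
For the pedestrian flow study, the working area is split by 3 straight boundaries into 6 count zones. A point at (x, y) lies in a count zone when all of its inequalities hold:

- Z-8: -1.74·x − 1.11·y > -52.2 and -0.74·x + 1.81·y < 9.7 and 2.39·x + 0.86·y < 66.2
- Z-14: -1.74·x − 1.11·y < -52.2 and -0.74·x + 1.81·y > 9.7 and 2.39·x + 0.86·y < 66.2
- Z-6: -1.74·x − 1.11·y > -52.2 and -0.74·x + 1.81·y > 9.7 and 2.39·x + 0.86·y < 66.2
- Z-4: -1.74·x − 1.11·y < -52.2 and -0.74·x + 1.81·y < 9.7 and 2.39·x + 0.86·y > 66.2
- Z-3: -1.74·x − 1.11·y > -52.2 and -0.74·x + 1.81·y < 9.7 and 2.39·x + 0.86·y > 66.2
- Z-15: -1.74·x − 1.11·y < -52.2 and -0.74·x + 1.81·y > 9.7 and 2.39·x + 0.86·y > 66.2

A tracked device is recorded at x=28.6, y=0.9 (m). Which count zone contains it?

Z-3

-1.74·28.6 − 1.11·0.9 = -50.763, which is > -52.2
-0.74·28.6 + 1.81·0.9 = -19.535, which is < 9.7
2.39·28.6 + 0.86·0.9 = 69.128, which is > 66.2
This sign pattern matches Z-3.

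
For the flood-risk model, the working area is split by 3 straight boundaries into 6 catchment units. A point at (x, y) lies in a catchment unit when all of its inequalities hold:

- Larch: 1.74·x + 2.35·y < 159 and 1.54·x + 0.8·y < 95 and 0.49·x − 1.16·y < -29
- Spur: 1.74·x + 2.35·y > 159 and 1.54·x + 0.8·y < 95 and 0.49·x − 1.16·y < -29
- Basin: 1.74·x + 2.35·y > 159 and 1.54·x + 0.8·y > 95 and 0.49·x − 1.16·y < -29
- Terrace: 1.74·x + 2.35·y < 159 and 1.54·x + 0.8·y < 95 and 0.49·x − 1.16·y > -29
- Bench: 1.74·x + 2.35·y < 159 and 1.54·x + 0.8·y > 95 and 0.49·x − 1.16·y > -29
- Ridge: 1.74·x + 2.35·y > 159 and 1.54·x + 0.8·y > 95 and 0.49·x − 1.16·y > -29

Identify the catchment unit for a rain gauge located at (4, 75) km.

Spur

1.74·4 + 2.35·75 = 183.210, which is > 159
1.54·4 + 0.8·75 = 66.160, which is < 95
0.49·4 − 1.16·75 = -85.040, which is < -29
This sign pattern matches Spur.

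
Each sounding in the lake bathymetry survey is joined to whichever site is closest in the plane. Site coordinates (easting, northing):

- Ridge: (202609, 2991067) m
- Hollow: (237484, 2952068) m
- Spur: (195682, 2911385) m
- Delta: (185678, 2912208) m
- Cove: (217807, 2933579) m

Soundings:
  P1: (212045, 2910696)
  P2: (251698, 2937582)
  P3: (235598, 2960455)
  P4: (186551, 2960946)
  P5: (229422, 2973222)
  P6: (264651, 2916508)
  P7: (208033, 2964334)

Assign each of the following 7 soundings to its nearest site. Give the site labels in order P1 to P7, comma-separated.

Spur, Hollow, Hollow, Ridge, Hollow, Hollow, Ridge

P1 → Spur (d²=268222490.00)
P2 → Hollow (d²=411881992.00)
P3 → Hollow (d²=73898765.00)
P4 → Ridge (d²=1165134005.00)
P5 → Hollow (d²=512487560.00)
P6 → Hollow (d²=2002559489.00)
P7 → Ridge (d²=744073065.00)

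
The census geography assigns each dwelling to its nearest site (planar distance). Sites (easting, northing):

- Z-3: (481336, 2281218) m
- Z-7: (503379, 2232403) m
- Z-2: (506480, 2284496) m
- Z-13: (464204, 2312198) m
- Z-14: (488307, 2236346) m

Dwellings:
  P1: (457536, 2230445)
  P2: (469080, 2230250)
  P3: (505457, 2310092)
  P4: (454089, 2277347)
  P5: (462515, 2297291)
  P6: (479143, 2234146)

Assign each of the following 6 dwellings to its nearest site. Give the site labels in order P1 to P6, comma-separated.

Z-14, Z-14, Z-2, Z-3, Z-13, Z-14

P1 → Z-14 (d²=981676242.00)
P2 → Z-14 (d²=406838745.00)
P3 → Z-2 (d²=656201745.00)
P4 → Z-3 (d²=757383650.00)
P5 → Z-13 (d²=225071370.00)
P6 → Z-14 (d²=88818896.00)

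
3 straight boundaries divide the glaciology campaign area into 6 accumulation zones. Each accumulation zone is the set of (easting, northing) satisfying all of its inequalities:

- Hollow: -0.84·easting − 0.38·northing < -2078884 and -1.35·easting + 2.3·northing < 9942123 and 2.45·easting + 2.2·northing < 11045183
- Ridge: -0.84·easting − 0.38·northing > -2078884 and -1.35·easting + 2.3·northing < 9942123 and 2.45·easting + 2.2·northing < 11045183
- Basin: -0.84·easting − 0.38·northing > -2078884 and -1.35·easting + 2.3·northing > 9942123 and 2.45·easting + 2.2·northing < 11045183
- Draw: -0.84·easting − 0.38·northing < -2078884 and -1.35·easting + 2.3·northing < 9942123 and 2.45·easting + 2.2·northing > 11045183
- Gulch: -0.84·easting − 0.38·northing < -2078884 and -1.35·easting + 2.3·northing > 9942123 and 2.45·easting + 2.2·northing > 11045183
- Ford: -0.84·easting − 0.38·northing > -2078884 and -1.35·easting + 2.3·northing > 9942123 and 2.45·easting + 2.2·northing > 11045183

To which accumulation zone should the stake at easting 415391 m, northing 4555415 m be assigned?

-0.84·415391 − 0.38·4555415 = -2079986.140, which is < -2078884
-1.35·415391 + 2.3·4555415 = 9916676.650, which is < 9942123
2.45·415391 + 2.2·4555415 = 11039620.950, which is < 11045183
This sign pattern matches Hollow.

Hollow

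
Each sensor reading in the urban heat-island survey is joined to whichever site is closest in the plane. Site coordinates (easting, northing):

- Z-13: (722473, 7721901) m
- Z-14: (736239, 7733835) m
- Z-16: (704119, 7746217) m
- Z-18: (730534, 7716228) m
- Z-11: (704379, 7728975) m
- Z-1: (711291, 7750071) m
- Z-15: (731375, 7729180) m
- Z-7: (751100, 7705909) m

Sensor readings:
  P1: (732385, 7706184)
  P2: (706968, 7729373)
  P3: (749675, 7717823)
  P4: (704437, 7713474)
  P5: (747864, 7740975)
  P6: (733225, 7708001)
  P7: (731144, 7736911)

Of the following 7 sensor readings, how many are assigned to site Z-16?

0

P1 → Z-18
P2 → Z-11
P3 → Z-7
P4 → Z-11
P5 → Z-14
P6 → Z-18
P7 → Z-14
0 of the 7 go to Z-16.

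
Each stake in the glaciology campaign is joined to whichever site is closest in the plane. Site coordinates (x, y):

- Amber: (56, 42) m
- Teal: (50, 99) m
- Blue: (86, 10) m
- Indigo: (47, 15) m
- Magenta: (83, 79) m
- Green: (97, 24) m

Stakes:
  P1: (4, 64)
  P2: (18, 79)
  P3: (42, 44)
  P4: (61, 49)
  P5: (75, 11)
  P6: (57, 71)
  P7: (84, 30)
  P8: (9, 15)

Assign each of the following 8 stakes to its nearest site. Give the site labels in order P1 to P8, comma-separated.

Amber, Teal, Amber, Amber, Blue, Magenta, Green, Indigo

P1 → Amber (d²=3188.00)
P2 → Teal (d²=1424.00)
P3 → Amber (d²=200.00)
P4 → Amber (d²=74.00)
P5 → Blue (d²=122.00)
P6 → Magenta (d²=740.00)
P7 → Green (d²=205.00)
P8 → Indigo (d²=1444.00)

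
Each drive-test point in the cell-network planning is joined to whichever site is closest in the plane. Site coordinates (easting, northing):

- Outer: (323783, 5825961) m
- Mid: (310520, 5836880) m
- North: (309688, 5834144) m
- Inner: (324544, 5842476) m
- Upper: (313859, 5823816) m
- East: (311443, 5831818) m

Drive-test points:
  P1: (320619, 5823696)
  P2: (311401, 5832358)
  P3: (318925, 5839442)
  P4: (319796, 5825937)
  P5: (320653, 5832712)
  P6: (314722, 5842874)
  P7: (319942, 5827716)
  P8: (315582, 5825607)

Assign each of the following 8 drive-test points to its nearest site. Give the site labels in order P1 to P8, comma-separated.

Outer, East, Inner, Outer, Outer, Mid, Outer, Upper

P1 → Outer (d²=15141121.00)
P2 → East (d²=293364.00)
P3 → Inner (d²=40778317.00)
P4 → Outer (d²=15896745.00)
P5 → Outer (d²=55372901.00)
P6 → Mid (d²=53584840.00)
P7 → Outer (d²=17833306.00)
P8 → Upper (d²=6176410.00)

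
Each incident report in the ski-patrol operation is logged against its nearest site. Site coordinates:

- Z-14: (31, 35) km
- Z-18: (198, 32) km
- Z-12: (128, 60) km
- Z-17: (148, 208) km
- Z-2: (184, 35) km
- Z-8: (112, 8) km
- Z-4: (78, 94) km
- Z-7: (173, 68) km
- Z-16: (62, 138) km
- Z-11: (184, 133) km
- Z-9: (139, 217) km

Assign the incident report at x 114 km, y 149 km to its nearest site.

Squared distances to each site:
Z-14: 19885.000; Z-18: 20745.000; Z-12: 8117.000; Z-17: 4637.000; Z-2: 17896.000; Z-8: 19885.000; Z-4: 4321.000; Z-7: 10042.000; Z-16: 2825.000; Z-11: 5156.000; Z-9: 5249.000.
Minimum at Z-16.

Z-16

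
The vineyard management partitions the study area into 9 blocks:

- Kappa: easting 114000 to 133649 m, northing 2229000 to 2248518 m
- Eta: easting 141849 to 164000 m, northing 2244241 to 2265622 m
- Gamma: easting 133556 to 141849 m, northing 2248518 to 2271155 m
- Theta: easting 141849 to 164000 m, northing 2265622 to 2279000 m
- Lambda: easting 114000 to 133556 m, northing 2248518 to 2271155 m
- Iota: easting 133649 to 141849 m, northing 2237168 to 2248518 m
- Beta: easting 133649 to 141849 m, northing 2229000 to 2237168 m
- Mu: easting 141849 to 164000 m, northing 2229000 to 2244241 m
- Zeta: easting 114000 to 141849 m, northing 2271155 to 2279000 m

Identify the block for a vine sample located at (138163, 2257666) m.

The point has easting = 138163 and northing = 2257666.
Only Gamma satisfies 133556 ≤ easting ≤ 141849 and 2248518 ≤ northing ≤ 2271155.

Gamma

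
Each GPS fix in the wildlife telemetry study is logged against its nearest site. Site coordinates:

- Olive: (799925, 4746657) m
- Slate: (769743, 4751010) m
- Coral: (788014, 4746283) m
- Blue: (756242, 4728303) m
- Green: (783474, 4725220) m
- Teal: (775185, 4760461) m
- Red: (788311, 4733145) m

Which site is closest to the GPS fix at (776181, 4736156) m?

Red

Squared distances to each site:
Olive: 674048537.000; Slate: 262089160.000; Coral: 242576018.000; Blue: 459233330.000; Green: 172783945.000; Teal: 591725041.000; Red: 156203021.000.
Minimum at Red.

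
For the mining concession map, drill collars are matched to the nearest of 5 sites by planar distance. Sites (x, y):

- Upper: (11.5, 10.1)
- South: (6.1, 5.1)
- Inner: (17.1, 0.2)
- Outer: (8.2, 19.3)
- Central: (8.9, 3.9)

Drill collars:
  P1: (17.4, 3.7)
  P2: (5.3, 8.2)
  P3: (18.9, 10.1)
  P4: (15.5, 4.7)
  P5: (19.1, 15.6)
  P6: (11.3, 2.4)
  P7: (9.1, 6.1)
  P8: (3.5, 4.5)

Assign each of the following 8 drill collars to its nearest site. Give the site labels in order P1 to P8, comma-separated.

Inner, South, Upper, Inner, Upper, Central, Central, South

P1 → Inner (d²=12.34)
P2 → South (d²=10.25)
P3 → Upper (d²=54.76)
P4 → Inner (d²=22.81)
P5 → Upper (d²=88.01)
P6 → Central (d²=8.01)
P7 → Central (d²=4.88)
P8 → South (d²=7.12)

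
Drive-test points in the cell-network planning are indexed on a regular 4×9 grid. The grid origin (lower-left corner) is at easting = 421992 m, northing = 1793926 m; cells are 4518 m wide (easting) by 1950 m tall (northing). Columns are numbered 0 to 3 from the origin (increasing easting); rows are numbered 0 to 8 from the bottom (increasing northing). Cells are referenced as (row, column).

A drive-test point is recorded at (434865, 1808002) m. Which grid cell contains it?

Column index: ⌊(434865 − 421992) / 4518⌋ = ⌊2.849⌋ = 2
Row offset from origin: ⌊(1808002 − 1793926) / 1950⌋ = ⌊7.218⌋ = 7 → row 7

(7, 2)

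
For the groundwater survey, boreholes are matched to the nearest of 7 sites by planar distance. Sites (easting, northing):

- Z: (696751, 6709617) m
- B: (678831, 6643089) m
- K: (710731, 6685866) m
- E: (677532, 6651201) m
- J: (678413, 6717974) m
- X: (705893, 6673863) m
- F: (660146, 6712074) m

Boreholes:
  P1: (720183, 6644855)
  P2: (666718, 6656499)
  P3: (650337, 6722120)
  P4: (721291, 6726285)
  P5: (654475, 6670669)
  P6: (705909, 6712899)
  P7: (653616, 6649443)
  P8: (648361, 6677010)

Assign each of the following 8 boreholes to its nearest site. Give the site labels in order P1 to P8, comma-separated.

X, E, F, Z, E, Z, E, F

P1 → X (d²=1045668164.00)
P2 → E (d²=145011400.00)
P3 → F (d²=197138597.00)
P4 → Z (d²=880033824.00)
P5 → E (d²=910628273.00)
P6 → Z (d²=94640488.00)
P7 → E (d²=575065620.00)
P8 → F (d²=1368370321.00)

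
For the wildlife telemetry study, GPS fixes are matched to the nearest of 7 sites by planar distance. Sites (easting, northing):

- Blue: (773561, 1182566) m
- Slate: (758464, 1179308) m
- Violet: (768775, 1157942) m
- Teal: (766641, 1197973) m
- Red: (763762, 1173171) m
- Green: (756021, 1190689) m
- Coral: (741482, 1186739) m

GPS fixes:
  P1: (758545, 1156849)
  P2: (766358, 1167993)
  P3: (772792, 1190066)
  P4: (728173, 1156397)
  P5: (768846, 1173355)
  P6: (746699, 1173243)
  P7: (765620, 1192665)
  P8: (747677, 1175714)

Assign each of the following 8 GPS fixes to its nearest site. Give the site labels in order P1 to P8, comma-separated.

P1 → Violet (d²=105847549.00)
P2 → Red (d²=33550900.00)
P3 → Blue (d²=56841361.00)
P4 → Coral (d²=1097766445.00)
P5 → Red (d²=25880912.00)
P6 → Slate (d²=175199450.00)
P7 → Teal (d²=29217305.00)
P8 → Slate (d²=129276205.00)

Violet, Red, Blue, Coral, Red, Slate, Teal, Slate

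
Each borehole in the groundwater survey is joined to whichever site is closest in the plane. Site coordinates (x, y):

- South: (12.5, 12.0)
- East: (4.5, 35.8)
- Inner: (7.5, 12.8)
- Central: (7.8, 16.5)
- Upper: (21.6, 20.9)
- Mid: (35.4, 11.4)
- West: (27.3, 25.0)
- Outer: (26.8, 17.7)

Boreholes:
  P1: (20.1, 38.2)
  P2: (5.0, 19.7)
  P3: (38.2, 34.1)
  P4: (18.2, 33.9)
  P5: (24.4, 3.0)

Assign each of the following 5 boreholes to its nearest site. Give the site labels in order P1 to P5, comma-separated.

West, Central, West, West, Mid

P1 → West (d²=226.08)
P2 → Central (d²=18.08)
P3 → West (d²=201.62)
P4 → West (d²=162.02)
P5 → Mid (d²=191.56)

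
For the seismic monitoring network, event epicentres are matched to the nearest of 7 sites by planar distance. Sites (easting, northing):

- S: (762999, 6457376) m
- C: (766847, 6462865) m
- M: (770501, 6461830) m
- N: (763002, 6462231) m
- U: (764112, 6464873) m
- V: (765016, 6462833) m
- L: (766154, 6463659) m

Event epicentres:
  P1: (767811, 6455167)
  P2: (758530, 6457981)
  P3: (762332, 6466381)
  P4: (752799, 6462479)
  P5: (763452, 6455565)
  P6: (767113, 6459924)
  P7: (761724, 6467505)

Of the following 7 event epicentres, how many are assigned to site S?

3

P1 → S
P2 → S
P3 → U
P4 → N
P5 → S
P6 → C
P7 → U
3 of the 7 go to S.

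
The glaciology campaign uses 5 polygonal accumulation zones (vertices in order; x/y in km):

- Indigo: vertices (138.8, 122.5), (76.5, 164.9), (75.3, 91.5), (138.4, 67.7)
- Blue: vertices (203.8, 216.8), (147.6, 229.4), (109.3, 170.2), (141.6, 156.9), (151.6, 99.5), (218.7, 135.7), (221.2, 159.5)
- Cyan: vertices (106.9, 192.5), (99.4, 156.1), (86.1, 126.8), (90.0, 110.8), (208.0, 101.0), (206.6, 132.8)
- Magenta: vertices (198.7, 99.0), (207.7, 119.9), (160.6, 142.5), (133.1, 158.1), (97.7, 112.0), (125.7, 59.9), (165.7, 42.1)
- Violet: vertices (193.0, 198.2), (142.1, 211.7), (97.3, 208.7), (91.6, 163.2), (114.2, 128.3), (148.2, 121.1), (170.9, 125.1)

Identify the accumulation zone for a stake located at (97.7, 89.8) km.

Indigo

Cast a ray rightward from (97.7, 89.8). For each polygon, the edges (by vertex number in listed order) whose endpoints lie on opposite sides of y = 89.8, where each meets that height, and whether that is right or left of the point:
Indigo: 3–4 at x≈79.81 (left), 4–1 at x≈138.56 (right) → 1 crossing.
Blue: no edge straddles that height → 0 crossings.
Cyan: no edge straddles that height → 0 crossings.
Magenta: 5–6 at x≈109.63 (right), 7–1 at x≈193.36 (right) → 2 crossings.
Violet: no edge straddles that height → 0 crossings.
Only Indigo has an odd count, so the point is inside Indigo.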